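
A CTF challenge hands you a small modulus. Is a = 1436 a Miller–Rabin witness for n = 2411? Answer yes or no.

no

n − 1 = 2410 = 2^1 · 1205, so s = 1 and d = 1205.
x_0 = 1436^1205 mod 2411 = 1.
x_0 = 1, so 1436 is not a witness.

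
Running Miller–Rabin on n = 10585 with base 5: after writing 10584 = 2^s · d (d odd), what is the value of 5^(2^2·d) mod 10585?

n − 1 = 10584 = 2^3 · 1323, so s = 3 and d = 1323.
x_0 = 5^1323 mod 10585 = 9395.
x_1 = 9395^2 mod 10585 = 8295.
x_2 = 8295^2 mod 10585 = 4525.

4525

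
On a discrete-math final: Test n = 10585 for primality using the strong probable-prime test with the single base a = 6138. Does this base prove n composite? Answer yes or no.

no

n − 1 = 10584 = 2^3 · 1323, so s = 3 and d = 1323.
x_0 = 6138^1323 mod 10585 = 8422.
x_0 is neither 1 nor 10584, so continue squaring.
x_1 = 8422^2 mod 10585 = 10584.
x_1 ≡ −1, so 6138 is not a witness.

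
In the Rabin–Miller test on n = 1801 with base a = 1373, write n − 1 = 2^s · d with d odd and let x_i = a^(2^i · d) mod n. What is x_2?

1

n − 1 = 1800 = 2^3 · 225, so s = 3 and d = 225.
Repeated squaring mod 1801: 1373^1 ≡ 1373, 1373^2 ≡ 1283, 1373^4 ≡ 1776, 1373^8 ≡ 625, 1373^16 ≡ 1609, 1373^32 ≡ 844, 1373^64 ≡ 941, 1373^128 ≡ 1190.
225 = 128 + 64 + 32 + 1, so 1373^225 ≡ 1190·941·844·1373 ≡ 977 (mod 1801).
x_0 = 977.
x_1 = 977^2 mod 1801 = 1800.
x_2 = 1800^2 mod 1801 = 1.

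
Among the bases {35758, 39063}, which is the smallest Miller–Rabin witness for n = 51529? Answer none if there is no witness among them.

39063

n − 1 = 51528 = 2^3 · 6441, so s = 3 and d = 6441.
Base 35758: x_0 = 35758^6441 mod 51529 = 51528. x_0 = 51528 ≡ −1, so 35758 is not a witness.
Base 39063: x_0 = 39063^6441 mod 51529 = 34051. x_0 is neither 1 nor 51528, so continue squaring. x_1 = 34051^2 mod 51529 = 16572. x_2 = 16572^2 mod 51529 = 33143. Reached i = s−1 = 2 without hitting −1: 39063 is a Miller–Rabin witness and 51529 is composite.
The smallest witness among the given bases is 39063.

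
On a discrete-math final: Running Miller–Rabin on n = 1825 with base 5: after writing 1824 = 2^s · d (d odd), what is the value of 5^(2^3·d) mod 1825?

300

n − 1 = 1824 = 2^5 · 57, so s = 5 and d = 57.
x_0 = 5^57 mod 1825 = 275.
x_1 = 275^2 mod 1825 = 800.
x_2 = 800^2 mod 1825 = 1250.
x_3 = 1250^2 mod 1825 = 300.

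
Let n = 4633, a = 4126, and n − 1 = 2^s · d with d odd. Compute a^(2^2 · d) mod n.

1275

n − 1 = 4632 = 2^3 · 579, so s = 3 and d = 579.
By repeated squaring, 4126^579 ≡ 3783 (mod 4633).
x_0 = 3783.
x_1 = 3783^2 mod 4633 = 4385.
x_2 = 4385^2 mod 4633 = 1275.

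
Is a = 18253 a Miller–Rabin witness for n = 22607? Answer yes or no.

yes

n − 1 = 22606 = 2^1 · 11303, so s = 1 and d = 11303.
x_0 = 18253^11303 mod 22607 = 404.
x_0 ∉ {1, 22606} and s = 1, so 18253 is a Miller–Rabin witness and 22607 is composite.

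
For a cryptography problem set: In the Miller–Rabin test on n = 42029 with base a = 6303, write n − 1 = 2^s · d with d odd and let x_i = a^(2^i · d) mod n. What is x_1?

18724

n − 1 = 42028 = 2^2 · 10507, so s = 2 and d = 10507.
x_0 = 6303^10507 mod 42029 = 22726.
x_1 = 22726^2 mod 42029 = 18724.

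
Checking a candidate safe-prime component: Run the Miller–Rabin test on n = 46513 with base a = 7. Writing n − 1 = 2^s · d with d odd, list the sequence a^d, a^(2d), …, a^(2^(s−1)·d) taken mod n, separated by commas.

n − 1 = 46512 = 2^4 · 2907, so s = 4 and d = 2907.
x_0 = 7^2907 mod 46513 = 3431.
x_1 = 3431^2 mod 46513 = 3972.
x_2 = 3972^2 mod 46513 = 8877.
x_3 = 8877^2 mod 46513 = 8107.

3431, 3972, 8877, 8107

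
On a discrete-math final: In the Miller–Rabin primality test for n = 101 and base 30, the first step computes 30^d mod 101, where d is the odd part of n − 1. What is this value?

100

n − 1 = 100 = 2^2 · 25, so s = 2 and d = 25.
By repeated squaring, 30^25 ≡ 100 (mod 101).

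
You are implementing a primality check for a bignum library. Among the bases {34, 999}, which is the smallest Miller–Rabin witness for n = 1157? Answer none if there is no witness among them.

n − 1 = 1156 = 2^2 · 289, so s = 2 and d = 289.
Base 34: x_0 = 34^289 mod 1157 = 34. x_0 is neither 1 nor 1156, so continue squaring. x_1 = 34^2 mod 1157 = 1156. x_1 ≡ −1, so 34 is not a witness.
Base 999: x_0 = 999^289 mod 1157 = 544. x_0 is neither 1 nor 1156, so continue squaring. x_1 = 544^2 mod 1157 = 901. Reached i = s−1 = 1 without hitting −1: 999 is a Miller–Rabin witness and 1157 is composite.
The smallest witness among the given bases is 999.

999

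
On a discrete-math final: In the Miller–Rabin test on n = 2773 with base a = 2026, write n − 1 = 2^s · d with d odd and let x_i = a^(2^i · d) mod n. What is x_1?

21

n − 1 = 2772 = 2^2 · 693, so s = 2 and d = 693.
Repeated squaring mod 2773: 2026^1 ≡ 2026, 2026^2 ≡ 636, 2026^4 ≡ 2411, 2026^8 ≡ 713, 2026^16 ≡ 910, 2026^32 ≡ 1746, 2026^64 ≡ 989, 2026^128 ≡ 2025, 2026^256 ≡ 2131, 2026^512 ≡ 1760.
693 = 512 + 128 + 32 + 16 + 4 + 1, so 2026^693 ≡ 1760·2025·1746·910·2411·2026 ≡ 971 (mod 2773).
x_0 = 971.
x_1 = 971^2 mod 2773 = 21.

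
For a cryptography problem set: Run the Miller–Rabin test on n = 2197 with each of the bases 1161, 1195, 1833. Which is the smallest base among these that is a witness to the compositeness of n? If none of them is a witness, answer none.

n − 1 = 2196 = 2^2 · 549, so s = 2 and d = 549.
Base 1161: x_0 = 1161^549 mod 2197 = 2196. x_0 = 2196 ≡ −1, so 1161 is not a witness.
Base 1195: x_0 = 1195^549 mod 2197 = 1390. x_0 is neither 1 nor 2196, so continue squaring. x_1 = 1390^2 mod 2197 = 937. Reached i = s−1 = 1 without hitting −1: 1195 is a Miller–Rabin witness and 2197 is composite.
Base 1833: x_0 = 1833^549 mod 2197 = 0. x_0 is neither 1 nor 2196, so continue squaring. x_1 = 0^2 mod 2197 = 0. Reached i = s−1 = 1 without hitting −1: 1833 is a Miller–Rabin witness and 2197 is composite.
The smallest witness among the given bases is 1195.

1195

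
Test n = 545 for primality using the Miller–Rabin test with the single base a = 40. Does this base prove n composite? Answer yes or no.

n − 1 = 544 = 2^5 · 17, so s = 5 and d = 17.
x_0 = 40^17 mod 545 = 285.
x_0 is neither 1 nor 544, so continue squaring.
x_1 = 285^2 mod 545 = 20.
x_2 = 20^2 mod 545 = 400.
x_3 = 400^2 mod 545 = 315.
x_4 = 315^2 mod 545 = 35.
Reached i = s−1 = 4 without hitting −1: 40 is a Miller–Rabin witness and 545 is composite.

yes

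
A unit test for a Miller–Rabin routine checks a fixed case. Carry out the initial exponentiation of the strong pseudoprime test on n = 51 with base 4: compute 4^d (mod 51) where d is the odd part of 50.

4

n − 1 = 50 = 2^1 · 25, so s = 1 and d = 25.
By repeated squaring, 4^25 ≡ 4 (mod 51).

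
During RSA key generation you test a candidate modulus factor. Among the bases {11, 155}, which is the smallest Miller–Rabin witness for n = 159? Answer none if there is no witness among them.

n − 1 = 158 = 2^1 · 79, so s = 1 and d = 79.
Base 11: x_0 = 11^79 mod 159 = 11. x_0 ∉ {1, 158} and s = 1, so 11 is a Miller–Rabin witness and 159 is composite.
Base 155: x_0 = 155^79 mod 159 = 155. x_0 ∉ {1, 158} and s = 1, so 155 is a Miller–Rabin witness and 159 is composite.
The smallest witness among the given bases is 11.

11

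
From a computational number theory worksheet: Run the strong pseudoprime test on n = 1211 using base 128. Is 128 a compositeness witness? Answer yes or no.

n − 1 = 1210 = 2^1 · 605, so s = 1 and d = 605.
x_0 = 128^605 mod 1211 = 473.
x_0 ∉ {1, 1210} and s = 1, so 128 is a Miller–Rabin witness and 1211 is composite.

yes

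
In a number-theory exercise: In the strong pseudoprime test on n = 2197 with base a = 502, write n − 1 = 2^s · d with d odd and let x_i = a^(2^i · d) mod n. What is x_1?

1429

n − 1 = 2196 = 2^2 · 549, so s = 2 and d = 549.
x_0 = 502^549 mod 2197 = 1984.
x_1 = 1984^2 mod 2197 = 1429.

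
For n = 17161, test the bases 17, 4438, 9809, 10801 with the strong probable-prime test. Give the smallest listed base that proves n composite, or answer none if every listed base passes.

n − 1 = 17160 = 2^3 · 2145, so s = 3 and d = 2145.
Base 17: x_0 = 17^2145 mod 17161 = 14802. x_0 is neither 1 nor 17160, so continue squaring. x_1 = 14802^2 mod 17161 = 4717. x_2 = 4717^2 mod 17161 = 9433. Reached i = s−1 = 2 without hitting −1: 17 is a Miller–Rabin witness and 17161 is composite.
Base 4438: x_0 = 4438^2145 mod 17161 = 14671. x_0 is neither 1 nor 17160, so continue squaring. x_1 = 14671^2 mod 17161 = 4979. x_2 = 4979^2 mod 17161 = 9957. Reached i = s−1 = 2 without hitting −1: 4438 is a Miller–Rabin witness and 17161 is composite.
Base 9809: x_0 = 9809^2145 mod 17161 = 10741. x_0 is neither 1 nor 17160, so continue squaring. x_1 = 10741^2 mod 17161 = 12839. x_2 = 12839^2 mod 17161 = 8516. Reached i = s−1 = 2 without hitting −1: 9809 is a Miller–Rabin witness and 17161 is composite.
Base 10801: x_0 = 10801^2145 mod 17161 = 12577. x_0 is neither 1 nor 17160, so continue squaring. x_1 = 12577^2 mod 17161 = 7992. x_2 = 7992^2 mod 17161 = 15983. Reached i = s−1 = 2 without hitting −1: 10801 is a Miller–Rabin witness and 17161 is composite.
The smallest witness among the given bases is 17.

17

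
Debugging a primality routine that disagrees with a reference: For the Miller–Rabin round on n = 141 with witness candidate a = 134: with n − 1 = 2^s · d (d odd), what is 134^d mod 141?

77

n − 1 = 140 = 2^2 · 35, so s = 2 and d = 35.
134^35 mod 141 = 77.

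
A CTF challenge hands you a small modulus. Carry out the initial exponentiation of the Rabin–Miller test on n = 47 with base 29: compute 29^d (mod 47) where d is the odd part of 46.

46

n − 1 = 46 = 2^1 · 23, so s = 1 and d = 23.
Repeated squaring mod 47: 29^1 ≡ 29, 29^2 ≡ 42, 29^4 ≡ 25, 29^8 ≡ 14, 29^16 ≡ 8.
23 = 16 + 4 + 2 + 1, so 29^23 ≡ 8·25·42·29 ≡ 46 (mod 47).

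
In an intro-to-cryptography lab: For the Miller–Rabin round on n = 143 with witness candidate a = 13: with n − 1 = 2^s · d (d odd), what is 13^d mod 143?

n − 1 = 142 = 2^1 · 71, so s = 1 and d = 71.
By repeated squaring, 13^71 ≡ 13 (mod 143).

13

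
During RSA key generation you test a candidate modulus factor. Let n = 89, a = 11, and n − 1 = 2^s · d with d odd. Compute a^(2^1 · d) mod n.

n − 1 = 88 = 2^3 · 11, so s = 3 and d = 11.
x_0 = 11^11 mod 89 = 88.
x_1 = 88^2 mod 89 = 1.

1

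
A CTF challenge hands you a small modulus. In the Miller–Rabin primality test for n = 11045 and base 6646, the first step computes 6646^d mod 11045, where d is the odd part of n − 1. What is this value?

8291

n − 1 = 11044 = 2^2 · 2761, so s = 2 and d = 2761.
6646^2761 mod 11045 = 8291.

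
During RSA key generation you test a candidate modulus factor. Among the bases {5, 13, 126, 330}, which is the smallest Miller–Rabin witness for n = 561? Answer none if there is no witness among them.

n − 1 = 560 = 2^4 · 35, so s = 4 and d = 35.
Base 5: x_0 = 5^35 mod 561 = 23. x_0 is neither 1 nor 560, so continue squaring. x_1 = 23^2 mod 561 = 529. x_2 = 529^2 mod 561 = 463. x_3 = 463^2 mod 561 = 67. Reached i = s−1 = 3 without hitting −1: 5 is a Miller–Rabin witness and 561 is composite.
Base 13: x_0 = 13^35 mod 561 = 208. x_0 is neither 1 nor 560, so continue squaring. x_1 = 208^2 mod 561 = 67. x_2 = 67^2 mod 561 = 1. x_2 = 1 but x_1 ≠ ±1, a nontrivial square root of 1 — 13 is a witness and 561 is composite.
Base 126: x_0 = 126^35 mod 561 = 309. x_0 is neither 1 nor 560, so continue squaring. x_1 = 309^2 mod 561 = 111. x_2 = 111^2 mod 561 = 540. x_3 = 540^2 mod 561 = 441. Reached i = s−1 = 3 without hitting −1: 126 is a Miller–Rabin witness and 561 is composite.
Base 330: x_0 = 330^35 mod 561 = 462. x_0 is neither 1 nor 560, so continue squaring. x_1 = 462^2 mod 561 = 264. x_2 = 264^2 mod 561 = 132. x_3 = 132^2 mod 561 = 33. Reached i = s−1 = 3 without hitting −1: 330 is a Miller–Rabin witness and 561 is composite.
The smallest witness among the given bases is 5.

5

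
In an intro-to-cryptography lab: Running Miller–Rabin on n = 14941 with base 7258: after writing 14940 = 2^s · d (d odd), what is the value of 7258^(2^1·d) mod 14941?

n − 1 = 14940 = 2^2 · 3735, so s = 2 and d = 3735.
x_0 = 7258^3735 mod 14941 = 6658.
x_1 = 6658^2 mod 14941 = 13958.

13958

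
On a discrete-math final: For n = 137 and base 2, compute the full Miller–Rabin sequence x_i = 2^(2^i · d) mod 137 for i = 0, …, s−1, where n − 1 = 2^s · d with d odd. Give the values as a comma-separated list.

100, 136, 1

n − 1 = 136 = 2^3 · 17, so s = 3 and d = 17.
x_0 = 2^17 mod 137 = 100.
x_1 = 100^2 mod 137 = 136.
x_2 = 136^2 mod 137 = 1.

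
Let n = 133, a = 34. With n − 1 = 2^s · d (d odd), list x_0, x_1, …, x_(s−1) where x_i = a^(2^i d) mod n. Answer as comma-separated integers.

n − 1 = 132 = 2^2 · 33, so s = 2 and d = 33.
x_0 = 34^33 mod 133 = 27.
x_1 = 27^2 mod 133 = 64.

27, 64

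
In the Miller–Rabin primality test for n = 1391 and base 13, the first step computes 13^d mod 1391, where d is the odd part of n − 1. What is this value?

39

n − 1 = 1390 = 2^1 · 695, so s = 1 and d = 695.
13^695 mod 1391 = 39.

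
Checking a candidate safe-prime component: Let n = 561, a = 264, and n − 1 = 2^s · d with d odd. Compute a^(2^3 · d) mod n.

528

n − 1 = 560 = 2^4 · 35, so s = 4 and d = 35.
Repeated squaring mod 561: 264^1 ≡ 264, 264^2 ≡ 132, 264^4 ≡ 33, 264^8 ≡ 528, 264^16 ≡ 528, 264^32 ≡ 528.
35 = 32 + 2 + 1, so 264^35 ≡ 528·132·264 ≡ 66 (mod 561).
x_0 = 66.
x_1 = 66^2 mod 561 = 429.
x_2 = 429^2 mod 561 = 33.
x_3 = 33^2 mod 561 = 528.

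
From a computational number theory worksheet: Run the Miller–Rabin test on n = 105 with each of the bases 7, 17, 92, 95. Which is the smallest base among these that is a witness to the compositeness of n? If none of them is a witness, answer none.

n − 1 = 104 = 2^3 · 13, so s = 3 and d = 13.
Base 7: x_0 = 7^13 mod 105 = 7. x_0 is neither 1 nor 104, so continue squaring. x_1 = 7^2 mod 105 = 49. x_2 = 49^2 mod 105 = 91. Reached i = s−1 = 2 without hitting −1: 7 is a Miller–Rabin witness and 105 is composite.
Base 17: x_0 = 17^13 mod 105 = 17. x_0 is neither 1 nor 104, so continue squaring. x_1 = 17^2 mod 105 = 79. x_2 = 79^2 mod 105 = 46. Reached i = s−1 = 2 without hitting −1: 17 is a Miller–Rabin witness and 105 is composite.
Base 92: x_0 = 92^13 mod 105 = 92. x_0 is neither 1 nor 104, so continue squaring. x_1 = 92^2 mod 105 = 64. x_2 = 64^2 mod 105 = 1. x_2 = 1 but x_1 ≠ ±1, a nontrivial square root of 1 — 92 is a witness and 105 is composite.
Base 95: x_0 = 95^13 mod 105 = 95. x_0 is neither 1 nor 104, so continue squaring. x_1 = 95^2 mod 105 = 100. x_2 = 100^2 mod 105 = 25. Reached i = s−1 = 2 without hitting −1: 95 is a Miller–Rabin witness and 105 is composite.
The smallest witness among the given bases is 7.

7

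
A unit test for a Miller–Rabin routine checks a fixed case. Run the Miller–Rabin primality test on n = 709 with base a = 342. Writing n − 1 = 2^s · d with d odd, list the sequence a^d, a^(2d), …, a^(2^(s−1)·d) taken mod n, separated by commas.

n − 1 = 708 = 2^2 · 177, so s = 2 and d = 177.
x_0 = 342^177 mod 709 = 96.
x_1 = 96^2 mod 709 = 708.

96, 708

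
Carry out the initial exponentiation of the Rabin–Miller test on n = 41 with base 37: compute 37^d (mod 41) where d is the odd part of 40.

1

n − 1 = 40 = 2^3 · 5, so s = 3 and d = 5.
Repeated squaring mod 41: 37^1 ≡ 37, 37^2 ≡ 16, 37^4 ≡ 10.
5 = 4 + 1, so 37^5 ≡ 10·37 ≡ 1 (mod 41).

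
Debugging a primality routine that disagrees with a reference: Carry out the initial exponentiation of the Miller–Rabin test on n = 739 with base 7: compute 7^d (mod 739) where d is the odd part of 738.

738

n − 1 = 738 = 2^1 · 369, so s = 1 and d = 369.
7^369 mod 739 = 738.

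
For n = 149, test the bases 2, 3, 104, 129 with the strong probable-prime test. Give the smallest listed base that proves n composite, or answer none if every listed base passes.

none

n − 1 = 148 = 2^2 · 37, so s = 2 and d = 37.
Base 2: x_0 = 2^37 mod 149 = 105. x_0 is neither 1 nor 148, so continue squaring. x_1 = 105^2 mod 149 = 148. x_1 ≡ −1, so 2 is not a witness.
Base 3: x_0 = 3^37 mod 149 = 44. x_0 is neither 1 nor 148, so continue squaring. x_1 = 44^2 mod 149 = 148. x_1 ≡ −1, so 3 is not a witness.
Base 104: x_0 = 104^37 mod 149 = 1. x_0 = 1, so 104 is not a witness.
Base 129: x_0 = 129^37 mod 149 = 1. x_0 = 1, so 129 is not a witness.
No listed base is a witness for 149.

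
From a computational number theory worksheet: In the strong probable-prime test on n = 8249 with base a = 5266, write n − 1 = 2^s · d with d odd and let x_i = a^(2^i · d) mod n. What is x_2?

n − 1 = 8248 = 2^3 · 1031, so s = 3 and d = 1031.
x_0 = 5266^1031 mod 8249 = 1263.
x_1 = 1263^2 mod 8249 = 3112.
x_2 = 3112^2 mod 8249 = 218.

218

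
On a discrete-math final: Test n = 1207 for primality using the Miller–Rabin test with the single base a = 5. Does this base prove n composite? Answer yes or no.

n − 1 = 1206 = 2^1 · 603, so s = 1 and d = 603.
x_0 = 5^603 mod 1207 = 1048.
x_0 ∉ {1, 1206} and s = 1, so 5 is a Miller–Rabin witness and 1207 is composite.

yes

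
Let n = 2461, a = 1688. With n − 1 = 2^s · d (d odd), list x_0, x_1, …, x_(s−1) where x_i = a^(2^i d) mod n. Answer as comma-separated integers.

n − 1 = 2460 = 2^2 · 615, so s = 2 and d = 615.
x_0 = 1688^615 mod 2461 = 1835.
x_1 = 1835^2 mod 2461 = 577.

1835, 577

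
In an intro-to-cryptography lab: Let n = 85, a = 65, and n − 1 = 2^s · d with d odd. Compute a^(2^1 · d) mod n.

25

n − 1 = 84 = 2^2 · 21, so s = 2 and d = 21.
x_0 = 65^21 mod 85 = 80.
x_1 = 80^2 mod 85 = 25.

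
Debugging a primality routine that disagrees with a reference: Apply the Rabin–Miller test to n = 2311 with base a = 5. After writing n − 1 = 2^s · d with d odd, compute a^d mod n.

n − 1 = 2310 = 2^1 · 1155, so s = 1 and d = 1155.
5^1155 mod 2311 = 1.

1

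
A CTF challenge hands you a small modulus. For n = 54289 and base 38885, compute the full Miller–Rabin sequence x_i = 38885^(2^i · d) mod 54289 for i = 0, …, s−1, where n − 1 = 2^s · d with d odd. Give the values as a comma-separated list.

n − 1 = 54288 = 2^4 · 3393, so s = 4 and d = 3393.
x_0 = 38885^3393 mod 54289 = 20881.
x_1 = 20881^2 mod 54289 = 21202.
x_2 = 21202^2 mod 54289 = 11884.
x_3 = 11884^2 mod 54289 = 23767.

20881, 21202, 11884, 23767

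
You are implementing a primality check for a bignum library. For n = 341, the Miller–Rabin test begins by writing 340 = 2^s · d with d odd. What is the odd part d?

Halving: 340 → 170 → 85; 85 is odd.
So 340 = 2^2 · 85.

85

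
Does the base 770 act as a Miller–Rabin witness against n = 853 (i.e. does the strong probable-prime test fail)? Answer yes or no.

n − 1 = 852 = 2^2 · 213, so s = 2 and d = 213.
Repeated squaring mod 853: 770^1 ≡ 770, 770^2 ≡ 65, 770^4 ≡ 813, 770^8 ≡ 747, 770^16 ≡ 147, 770^32 ≡ 284, 770^64 ≡ 474, 770^128 ≡ 337.
213 = 128 + 64 + 16 + 4 + 1, so 770^213 ≡ 337·474·147·813·770 ≡ 852 (mod 853).
x_0 = 770^213 mod 853 = 852.
x_0 = 852 ≡ −1, so 770 is not a witness.

no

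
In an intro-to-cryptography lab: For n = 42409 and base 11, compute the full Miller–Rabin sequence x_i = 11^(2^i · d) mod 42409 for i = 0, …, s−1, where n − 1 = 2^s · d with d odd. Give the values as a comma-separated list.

n − 1 = 42408 = 2^3 · 5301, so s = 3 and d = 5301.
x_0 = 11^5301 mod 42409 = 1.
x_1 = 1^2 mod 42409 = 1.
x_2 = 1^2 mod 42409 = 1.

1, 1, 1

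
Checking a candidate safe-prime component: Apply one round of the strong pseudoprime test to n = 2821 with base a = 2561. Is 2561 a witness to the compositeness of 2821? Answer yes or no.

n − 1 = 2820 = 2^2 · 705, so s = 2 and d = 705.
x_0 = 2561^705 mod 2821 = 559.
x_0 is neither 1 nor 2820, so continue squaring.
x_1 = 559^2 mod 2821 = 2171.
Reached i = s−1 = 1 without hitting −1: 2561 is a Miller–Rabin witness and 2821 is composite.

yes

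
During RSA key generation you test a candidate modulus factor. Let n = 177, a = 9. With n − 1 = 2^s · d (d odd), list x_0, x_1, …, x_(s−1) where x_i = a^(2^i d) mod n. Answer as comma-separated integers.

15, 48, 3, 9

n − 1 = 176 = 2^4 · 11, so s = 4 and d = 11.
x_0 = 9^11 mod 177 = 15.
x_1 = 15^2 mod 177 = 48.
x_2 = 48^2 mod 177 = 3.
x_3 = 3^2 mod 177 = 9.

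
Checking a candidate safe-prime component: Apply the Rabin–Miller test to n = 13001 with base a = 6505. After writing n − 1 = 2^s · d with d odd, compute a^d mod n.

13000

n − 1 = 13000 = 2^3 · 1625, so s = 3 and d = 1625.
6505^1625 mod 13001 = 13000.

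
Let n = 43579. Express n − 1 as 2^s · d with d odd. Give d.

Halving: 43578 → 21789; 21789 is odd.
So 43578 = 2^1 · 21789.

21789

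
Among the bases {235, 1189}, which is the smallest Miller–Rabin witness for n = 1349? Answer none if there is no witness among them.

n − 1 = 1348 = 2^2 · 337, so s = 2 and d = 337.
Base 235: x_0 = 235^337 mod 1349 = 615. x_0 is neither 1 nor 1348, so continue squaring. x_1 = 615^2 mod 1349 = 505. Reached i = s−1 = 1 without hitting −1: 235 is a Miller–Rabin witness and 1349 is composite.
Base 1189: x_0 = 1189^337 mod 1349 = 904. x_0 is neither 1 nor 1348, so continue squaring. x_1 = 904^2 mod 1349 = 1071. Reached i = s−1 = 1 without hitting −1: 1189 is a Miller–Rabin witness and 1349 is composite.
The smallest witness among the given bases is 235.

235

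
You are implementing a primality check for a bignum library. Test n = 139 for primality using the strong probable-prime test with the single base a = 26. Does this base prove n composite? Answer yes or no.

no

n − 1 = 138 = 2^1 · 69, so s = 1 and d = 69.
x_0 = 26^69 mod 139 = 138.
x_0 = 138 ≡ −1, so 26 is not a witness.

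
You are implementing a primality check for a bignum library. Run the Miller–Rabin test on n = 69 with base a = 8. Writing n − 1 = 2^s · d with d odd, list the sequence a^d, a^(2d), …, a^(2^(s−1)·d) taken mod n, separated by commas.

59, 31

n − 1 = 68 = 2^2 · 17, so s = 2 and d = 17.
x_0 = 8^17 mod 69 = 59.
x_1 = 59^2 mod 69 = 31.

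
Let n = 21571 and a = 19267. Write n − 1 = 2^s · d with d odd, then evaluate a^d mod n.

n − 1 = 21570 = 2^1 · 10785, so s = 1 and d = 10785.
19267^10785 mod 21571 = 8546.

8546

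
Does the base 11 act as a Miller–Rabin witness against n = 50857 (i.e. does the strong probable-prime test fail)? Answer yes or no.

no

n − 1 = 50856 = 2^3 · 6357, so s = 3 and d = 6357.
x_0 = 11^6357 mod 50857 = 1.
x_0 = 1, so 11 is not a witness.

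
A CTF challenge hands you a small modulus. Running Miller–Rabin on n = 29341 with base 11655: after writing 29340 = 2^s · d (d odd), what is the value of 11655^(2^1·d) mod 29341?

n − 1 = 29340 = 2^2 · 7335, so s = 2 and d = 7335.
x_0 = 11655^7335 mod 29341 = 14578.
x_1 = 14578^2 mod 29341 = 1221.

1221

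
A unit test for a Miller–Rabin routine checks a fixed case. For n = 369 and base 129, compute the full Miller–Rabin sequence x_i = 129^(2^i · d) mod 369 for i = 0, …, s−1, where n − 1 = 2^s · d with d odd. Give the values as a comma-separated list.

153, 162, 45, 180

n − 1 = 368 = 2^4 · 23, so s = 4 and d = 23.
x_0 = 129^23 mod 369 = 153.
x_1 = 153^2 mod 369 = 162.
x_2 = 162^2 mod 369 = 45.
x_3 = 45^2 mod 369 = 180.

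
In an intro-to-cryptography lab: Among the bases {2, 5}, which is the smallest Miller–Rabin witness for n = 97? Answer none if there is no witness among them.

none

n − 1 = 96 = 2^5 · 3, so s = 5 and d = 3.
Base 2: x_0 = 2^3 mod 97 = 8. x_0 is neither 1 nor 96, so continue squaring. x_1 = 8^2 mod 97 = 64. x_2 = 64^2 mod 97 = 22. x_3 = 22^2 mod 97 = 96. x_3 ≡ −1, so 2 is not a witness.
Base 5: x_0 = 5^3 mod 97 = 28. x_0 is neither 1 nor 96, so continue squaring. x_1 = 28^2 mod 97 = 8. x_2 = 8^2 mod 97 = 64. x_3 = 64^2 mod 97 = 22. x_4 = 22^2 mod 97 = 96. x_4 ≡ −1, so 5 is not a witness.
No listed base is a witness for 97.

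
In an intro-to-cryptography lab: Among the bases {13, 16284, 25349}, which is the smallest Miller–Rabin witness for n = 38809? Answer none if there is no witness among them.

n − 1 = 38808 = 2^3 · 4851, so s = 3 and d = 4851.
Base 13: x_0 = 13^4851 mod 38809 = 3757. x_0 is neither 1 nor 38808, so continue squaring. x_1 = 3757^2 mod 38809 = 27382. x_2 = 27382^2 mod 38809 = 22853. Reached i = s−1 = 2 without hitting −1: 13 is a Miller–Rabin witness and 38809 is composite.
Base 16284: x_0 = 16284^4851 mod 38809 = 21459. x_0 is neither 1 nor 38808, so continue squaring. x_1 = 21459^2 mod 38809 = 19896. x_2 = 19896^2 mod 38809 = 37825. Reached i = s−1 = 2 without hitting −1: 16284 is a Miller–Rabin witness and 38809 is composite.
Base 25349: x_0 = 25349^4851 mod 38809 = 5517. x_0 is neither 1 nor 38808, so continue squaring. x_1 = 5517^2 mod 38809 = 11033. x_2 = 11033^2 mod 38809 = 22065. Reached i = s−1 = 2 without hitting −1: 25349 is a Miller–Rabin witness and 38809 is composite.
The smallest witness among the given bases is 13.

13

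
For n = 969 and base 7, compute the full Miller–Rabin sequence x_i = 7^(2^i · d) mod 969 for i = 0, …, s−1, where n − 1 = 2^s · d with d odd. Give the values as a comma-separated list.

520, 49, 463

n − 1 = 968 = 2^3 · 121, so s = 3 and d = 121.
x_0 = 7^121 mod 969 = 520.
x_1 = 520^2 mod 969 = 49.
x_2 = 49^2 mod 969 = 463.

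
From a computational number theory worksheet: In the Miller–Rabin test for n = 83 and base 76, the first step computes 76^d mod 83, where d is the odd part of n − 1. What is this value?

n − 1 = 82 = 2^1 · 41, so s = 1 and d = 41.
76^41 mod 83 = 82.

82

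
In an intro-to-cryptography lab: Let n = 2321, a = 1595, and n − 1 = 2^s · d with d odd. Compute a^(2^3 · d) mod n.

583

n − 1 = 2320 = 2^4 · 145, so s = 4 and d = 145.
x_0 = 1595^145 mod 2321 = 1782.
x_1 = 1782^2 mod 2321 = 396.
x_2 = 396^2 mod 2321 = 1309.
x_3 = 1309^2 mod 2321 = 583.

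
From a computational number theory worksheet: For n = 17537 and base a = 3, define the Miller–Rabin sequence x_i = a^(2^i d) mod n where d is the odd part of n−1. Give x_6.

256

n − 1 = 17536 = 2^7 · 137, so s = 7 and d = 137.
x_0 = 3^137 mod 17537 = 11410.
x_1 = 11410^2 mod 17537 = 10949.
x_2 = 10949^2 mod 17537 = 15206.
x_3 = 15206^2 mod 17537 = 14628.
x_4 = 14628^2 mod 17537 = 9447.
x_5 = 9447^2 mod 17537 = 16.
x_6 = 16^2 mod 17537 = 256.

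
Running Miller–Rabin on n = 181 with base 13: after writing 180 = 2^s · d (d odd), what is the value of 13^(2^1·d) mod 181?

n − 1 = 180 = 2^2 · 45, so s = 2 and d = 45.
x_0 = 13^45 mod 181 = 1.
x_1 = 1^2 mod 181 = 1.

1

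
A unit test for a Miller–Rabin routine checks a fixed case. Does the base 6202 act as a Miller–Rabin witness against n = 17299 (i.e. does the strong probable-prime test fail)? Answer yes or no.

n − 1 = 17298 = 2^1 · 8649, so s = 1 and d = 8649.
x_0 = 6202^8649 mod 17299 = 17298.
x_0 = 17298 ≡ −1, so 6202 is not a witness.

no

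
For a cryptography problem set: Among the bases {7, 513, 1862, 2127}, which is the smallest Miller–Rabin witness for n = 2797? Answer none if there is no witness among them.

none

n − 1 = 2796 = 2^2 · 699, so s = 2 and d = 699.
Base 7: x_0 = 7^699 mod 2797 = 2796. x_0 = 2796 ≡ −1, so 7 is not a witness.
Base 513: x_0 = 513^699 mod 2797 = 1. x_0 = 1, so 513 is not a witness.
Base 1862: x_0 = 1862^699 mod 2797 = 2194. x_0 is neither 1 nor 2796, so continue squaring. x_1 = 2194^2 mod 2797 = 2796. x_1 ≡ −1, so 1862 is not a witness.
Base 2127: x_0 = 2127^699 mod 2797 = 603. x_0 is neither 1 nor 2796, so continue squaring. x_1 = 603^2 mod 2797 = 2796. x_1 ≡ −1, so 2127 is not a witness.
No listed base is a witness for 2797.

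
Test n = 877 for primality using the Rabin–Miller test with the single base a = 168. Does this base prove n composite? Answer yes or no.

no

n − 1 = 876 = 2^2 · 219, so s = 2 and d = 219.
Repeated squaring mod 877: 168^1 ≡ 168, 168^2 ≡ 160, 168^4 ≡ 167, 168^8 ≡ 702, 168^16 ≡ 807, 168^32 ≡ 515, 168^64 ≡ 371, 168^128 ≡ 829.
219 = 128 + 64 + 16 + 8 + 2 + 1, so 168^219 ≡ 829·371·807·702·160·168 ≡ 151 (mod 877).
x_0 = 168^219 mod 877 = 151.
x_0 is neither 1 nor 876, so continue squaring.
x_1 = 151^2 mod 877 = 876.
x_1 ≡ −1, so 168 is not a witness.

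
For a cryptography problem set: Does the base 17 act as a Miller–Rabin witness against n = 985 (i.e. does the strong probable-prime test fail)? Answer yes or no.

n − 1 = 984 = 2^3 · 123, so s = 3 and d = 123.
x_0 = 17^123 mod 985 = 108.
x_0 is neither 1 nor 984, so continue squaring.
x_1 = 108^2 mod 985 = 829.
x_2 = 829^2 mod 985 = 696.
Reached i = s−1 = 2 without hitting −1: 17 is a Miller–Rabin witness and 985 is composite.

yes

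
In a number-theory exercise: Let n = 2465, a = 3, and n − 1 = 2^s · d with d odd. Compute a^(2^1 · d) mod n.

n − 1 = 2464 = 2^5 · 77, so s = 5 and d = 77.
By repeated squaring, 3^77 ≡ 2018 (mod 2465).
x_0 = 2018.
x_1 = 2018^2 mod 2465 = 144.

144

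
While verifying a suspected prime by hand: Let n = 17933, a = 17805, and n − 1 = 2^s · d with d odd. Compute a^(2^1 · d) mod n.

n − 1 = 17932 = 2^2 · 4483, so s = 2 and d = 4483.
x_0 = 17805^4483 mod 17933 = 2793.
x_1 = 2793^2 mod 17933 = 17927.

17927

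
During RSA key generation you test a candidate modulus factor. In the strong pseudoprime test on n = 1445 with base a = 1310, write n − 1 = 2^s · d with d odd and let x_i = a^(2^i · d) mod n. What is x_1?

n − 1 = 1444 = 2^2 · 361, so s = 2 and d = 361.
By repeated squaring, 1310^361 ≡ 35 (mod 1445).
x_0 = 35.
x_1 = 35^2 mod 1445 = 1225.

1225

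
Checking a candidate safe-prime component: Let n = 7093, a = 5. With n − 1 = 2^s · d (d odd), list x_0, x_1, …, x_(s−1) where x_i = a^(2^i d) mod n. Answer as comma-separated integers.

n − 1 = 7092 = 2^2 · 1773, so s = 2 and d = 1773.
x_0 = 5^1773 mod 7093 = 1392.
x_1 = 1392^2 mod 7093 = 1275.

1392, 1275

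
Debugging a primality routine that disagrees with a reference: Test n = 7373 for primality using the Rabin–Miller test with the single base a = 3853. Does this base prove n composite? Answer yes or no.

n − 1 = 7372 = 2^2 · 1843, so s = 2 and d = 1843.
x_0 = 3853^1843 mod 7373 = 3283.
x_0 is neither 1 nor 7372, so continue squaring.
x_1 = 3283^2 mod 7373 = 6136.
Reached i = s−1 = 1 without hitting −1: 3853 is a Miller–Rabin witness and 7373 is composite.

yes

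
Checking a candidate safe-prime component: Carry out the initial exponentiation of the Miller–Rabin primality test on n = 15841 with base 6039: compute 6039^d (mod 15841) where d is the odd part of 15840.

8154

n − 1 = 15840 = 2^5 · 495, so s = 5 and d = 495.
Repeated squaring mod 15841: 6039^1 ≡ 6039, 6039^2 ≡ 3539, 6039^4 ≡ 10131, 6039^8 ≡ 3322, 6039^16 ≡ 10348, 6039^32 ≡ 11785, 6039^64 ≡ 8178, 6039^128 ≡ 14823, 6039^256 ≡ 6659.
495 = 256 + 128 + 64 + 32 + 8 + 4 + 2 + 1, so 6039^495 ≡ 6659·14823·8178·11785·3322·10131·3539·6039 ≡ 8154 (mod 15841).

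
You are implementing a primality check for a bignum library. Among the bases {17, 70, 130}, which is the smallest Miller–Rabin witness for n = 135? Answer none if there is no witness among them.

17

n − 1 = 134 = 2^1 · 67, so s = 1 and d = 67.
Base 17: x_0 = 17^67 mod 135 = 98. x_0 ∉ {1, 134} and s = 1, so 17 is a Miller–Rabin witness and 135 is composite.
Base 70: x_0 = 70^67 mod 135 = 115. x_0 ∉ {1, 134} and s = 1, so 70 is a Miller–Rabin witness and 135 is composite.
Base 130: x_0 = 130^67 mod 135 = 85. x_0 ∉ {1, 134} and s = 1, so 130 is a Miller–Rabin witness and 135 is composite.
The smallest witness among the given bases is 17.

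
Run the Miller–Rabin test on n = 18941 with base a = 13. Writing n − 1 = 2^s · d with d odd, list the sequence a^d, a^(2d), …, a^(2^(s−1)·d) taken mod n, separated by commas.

10101, 13975

n − 1 = 18940 = 2^2 · 4735, so s = 2 and d = 4735.
x_0 = 13^4735 mod 18941 = 10101.
x_1 = 10101^2 mod 18941 = 13975.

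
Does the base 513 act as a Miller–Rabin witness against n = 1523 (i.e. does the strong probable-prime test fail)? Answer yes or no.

no

n − 1 = 1522 = 2^1 · 761, so s = 1 and d = 761.
Repeated squaring mod 1523: 513^1 ≡ 513, 513^2 ≡ 1213, 513^4 ≡ 151, 513^8 ≡ 1479, 513^16 ≡ 413, 513^32 ≡ 1516, 513^64 ≡ 49, 513^128 ≡ 878, 513^256 ≡ 246, 513^512 ≡ 1119.
761 = 512 + 128 + 64 + 32 + 16 + 8 + 1, so 513^761 ≡ 1119·878·49·1516·413·1479·513 ≡ 1 (mod 1523).
x_0 = 513^761 mod 1523 = 1.
x_0 = 1, so 513 is not a witness.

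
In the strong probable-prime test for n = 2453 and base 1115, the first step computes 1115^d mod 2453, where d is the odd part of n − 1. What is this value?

n − 1 = 2452 = 2^2 · 613, so s = 2 and d = 613.
Repeated squaring mod 2453: 1115^1 ≡ 1115, 1115^2 ≡ 2007, 1115^4 ≡ 223, 1115^8 ≡ 669, 1115^16 ≡ 1115, 1115^32 ≡ 2007, 1115^64 ≡ 223, 1115^128 ≡ 669, 1115^256 ≡ 1115, 1115^512 ≡ 2007.
613 = 512 + 64 + 32 + 4 + 1, so 1115^613 ≡ 2007·223·2007·223·1115 ≡ 669 (mod 2453).

669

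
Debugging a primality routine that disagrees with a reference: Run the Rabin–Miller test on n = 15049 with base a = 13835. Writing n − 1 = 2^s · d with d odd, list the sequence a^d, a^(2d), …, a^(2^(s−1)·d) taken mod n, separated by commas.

12154, 13781, 12630

n − 1 = 15048 = 2^3 · 1881, so s = 3 and d = 1881.
x_0 = 13835^1881 mod 15049 = 12154.
x_1 = 12154^2 mod 15049 = 13781.
x_2 = 13781^2 mod 15049 = 12630.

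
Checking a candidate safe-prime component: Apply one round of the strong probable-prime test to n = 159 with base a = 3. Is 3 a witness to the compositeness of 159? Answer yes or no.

yes

n − 1 = 158 = 2^1 · 79, so s = 1 and d = 79.
x_0 = 3^79 mod 159 = 156.
x_0 ∉ {1, 158} and s = 1, so 3 is a Miller–Rabin witness and 159 is composite.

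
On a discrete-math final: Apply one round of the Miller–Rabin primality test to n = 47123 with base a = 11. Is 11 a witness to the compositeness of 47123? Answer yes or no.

no

n − 1 = 47122 = 2^1 · 23561, so s = 1 and d = 23561.
x_0 = 11^23561 mod 47123 = 1.
x_0 = 1, so 11 is not a witness.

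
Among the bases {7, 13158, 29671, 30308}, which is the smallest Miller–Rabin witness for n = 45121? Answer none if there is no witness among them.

none

n − 1 = 45120 = 2^6 · 705, so s = 6 and d = 705.
Base 7: x_0 = 7^705 mod 45121 = 26836. x_0 is neither 1 nor 45120, so continue squaring. x_1 = 26836^2 mod 45121 = 39736. x_2 = 39736^2 mod 45121 = 30543. x_3 = 30543^2 mod 45121 = 43295. x_4 = 43295^2 mod 45121 = 40443. x_5 = 40443^2 mod 45121 = 45120. x_5 ≡ −1, so 7 is not a witness.
Base 13158: x_0 = 13158^705 mod 45121 = 3975. x_0 is neither 1 nor 45120, so continue squaring. x_1 = 3975^2 mod 45121 = 8275. x_2 = 8275^2 mod 45121 = 27068. x_3 = 27068^2 mod 45121 = 1826. x_4 = 1826^2 mod 45121 = 40443. x_5 = 40443^2 mod 45121 = 45120. x_5 ≡ −1, so 13158 is not a witness.
Base 29671: x_0 = 29671^705 mod 45121 = 37111. x_0 is neither 1 nor 45120, so continue squaring. x_1 = 37111^2 mod 45121 = 43159. x_2 = 43159^2 mod 45121 = 14159. x_3 = 14159^2 mod 45121 = 4678. x_4 = 4678^2 mod 45121 = 45120. x_4 ≡ −1, so 29671 is not a witness.
Base 30308: x_0 = 30308^705 mod 45121 = 1130. x_0 is neither 1 nor 45120, so continue squaring. x_1 = 1130^2 mod 45121 = 13512. x_2 = 13512^2 mod 45121 = 14578. x_3 = 14578^2 mod 45121 = 43295. x_4 = 43295^2 mod 45121 = 40443. x_5 = 40443^2 mod 45121 = 45120. x_5 ≡ −1, so 30308 is not a witness.
No listed base is a witness for 45121.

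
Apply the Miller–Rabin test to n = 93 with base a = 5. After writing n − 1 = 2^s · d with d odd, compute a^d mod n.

n − 1 = 92 = 2^2 · 23, so s = 2 and d = 23.
5^23 mod 93 = 56.

56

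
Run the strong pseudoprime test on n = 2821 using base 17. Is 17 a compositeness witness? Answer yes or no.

no

n − 1 = 2820 = 2^2 · 705, so s = 2 and d = 705.
x_0 = 17^705 mod 2821 = 2820.
x_0 = 2820 ≡ −1, so 17 is not a witness.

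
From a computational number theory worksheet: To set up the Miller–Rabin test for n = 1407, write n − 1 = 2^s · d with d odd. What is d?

703

Halving: 1406 → 703; 703 is odd.
So 1406 = 2^1 · 703.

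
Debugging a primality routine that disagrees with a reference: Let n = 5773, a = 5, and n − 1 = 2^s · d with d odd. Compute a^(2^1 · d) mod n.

2350

n − 1 = 5772 = 2^2 · 1443, so s = 2 and d = 1443.
Repeated squaring mod 5773: 5^1 ≡ 5, 5^2 ≡ 25, 5^4 ≡ 625, 5^8 ≡ 3834, 5^16 ≡ 1498, 5^32 ≡ 4080, 5^64 ≡ 2841, 5^128 ≡ 627, 5^256 ≡ 565, 5^512 ≡ 1710, 5^1024 ≡ 2962.
1443 = 1024 + 256 + 128 + 32 + 2 + 1, so 5^1443 ≡ 2962·565·627·4080·25·5 ≡ 3816 (mod 5773).
x_0 = 3816.
x_1 = 3816^2 mod 5773 = 2350.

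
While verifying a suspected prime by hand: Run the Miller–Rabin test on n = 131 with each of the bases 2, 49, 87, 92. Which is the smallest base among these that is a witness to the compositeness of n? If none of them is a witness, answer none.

n − 1 = 130 = 2^1 · 65, so s = 1 and d = 65.
Base 2: x_0 = 2^65 mod 131 = 130. x_0 = 130 ≡ −1, so 2 is not a witness.
Base 49: x_0 = 49^65 mod 131 = 1. x_0 = 1, so 49 is not a witness.
Base 87: x_0 = 87^65 mod 131 = 130. x_0 = 130 ≡ −1, so 87 is not a witness.
Base 92: x_0 = 92^65 mod 131 = 130. x_0 = 130 ≡ −1, so 92 is not a witness.
No listed base is a witness for 131.

none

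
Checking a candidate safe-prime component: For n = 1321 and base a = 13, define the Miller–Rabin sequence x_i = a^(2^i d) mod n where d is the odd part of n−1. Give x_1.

n − 1 = 1320 = 2^3 · 165, so s = 3 and d = 165.
x_0 = 13^165 mod 1321 = 371.
x_1 = 371^2 mod 1321 = 257.

257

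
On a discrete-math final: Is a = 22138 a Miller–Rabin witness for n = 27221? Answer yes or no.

yes

n − 1 = 27220 = 2^2 · 6805, so s = 2 and d = 6805.
x_0 = 22138^6805 mod 27221 = 11706.
x_0 is neither 1 nor 27220, so continue squaring.
x_1 = 11706^2 mod 27221 = 27143.
Reached i = s−1 = 1 without hitting −1: 22138 is a Miller–Rabin witness and 27221 is composite.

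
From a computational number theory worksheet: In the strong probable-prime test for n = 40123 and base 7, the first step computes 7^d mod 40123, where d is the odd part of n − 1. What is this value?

1

n − 1 = 40122 = 2^1 · 20061, so s = 1 and d = 20061.
7^20061 mod 40123 = 1.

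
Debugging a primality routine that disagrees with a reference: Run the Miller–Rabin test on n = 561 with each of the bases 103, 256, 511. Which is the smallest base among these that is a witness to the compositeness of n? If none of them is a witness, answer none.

none

n − 1 = 560 = 2^4 · 35, so s = 4 and d = 35.
Base 103: x_0 = 103^35 mod 561 = 1. x_0 = 1, so 103 is not a witness.
Base 256: x_0 = 256^35 mod 561 = 1. x_0 = 1, so 256 is not a witness.
Base 511: x_0 = 511^35 mod 561 = 1. x_0 = 1, so 511 is not a witness.
No listed base is a witness for 561.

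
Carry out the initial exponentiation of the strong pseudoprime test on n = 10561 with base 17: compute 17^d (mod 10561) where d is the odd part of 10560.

5631

n − 1 = 10560 = 2^6 · 165, so s = 6 and d = 165.
17^165 mod 10561 = 5631.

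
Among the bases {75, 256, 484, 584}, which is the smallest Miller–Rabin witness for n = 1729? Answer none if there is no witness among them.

n − 1 = 1728 = 2^6 · 27, so s = 6 and d = 27.
Base 75: x_0 = 75^27 mod 1729 = 1728. x_0 = 1728 ≡ −1, so 75 is not a witness.
Base 256: x_0 = 256^27 mod 1729 = 1. x_0 = 1, so 256 is not a witness.
Base 484: x_0 = 484^27 mod 1729 = 1. x_0 = 1, so 484 is not a witness.
Base 584: x_0 = 584^27 mod 1729 = 1728. x_0 = 1728 ≡ −1, so 584 is not a witness.
No listed base is a witness for 1729.

none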